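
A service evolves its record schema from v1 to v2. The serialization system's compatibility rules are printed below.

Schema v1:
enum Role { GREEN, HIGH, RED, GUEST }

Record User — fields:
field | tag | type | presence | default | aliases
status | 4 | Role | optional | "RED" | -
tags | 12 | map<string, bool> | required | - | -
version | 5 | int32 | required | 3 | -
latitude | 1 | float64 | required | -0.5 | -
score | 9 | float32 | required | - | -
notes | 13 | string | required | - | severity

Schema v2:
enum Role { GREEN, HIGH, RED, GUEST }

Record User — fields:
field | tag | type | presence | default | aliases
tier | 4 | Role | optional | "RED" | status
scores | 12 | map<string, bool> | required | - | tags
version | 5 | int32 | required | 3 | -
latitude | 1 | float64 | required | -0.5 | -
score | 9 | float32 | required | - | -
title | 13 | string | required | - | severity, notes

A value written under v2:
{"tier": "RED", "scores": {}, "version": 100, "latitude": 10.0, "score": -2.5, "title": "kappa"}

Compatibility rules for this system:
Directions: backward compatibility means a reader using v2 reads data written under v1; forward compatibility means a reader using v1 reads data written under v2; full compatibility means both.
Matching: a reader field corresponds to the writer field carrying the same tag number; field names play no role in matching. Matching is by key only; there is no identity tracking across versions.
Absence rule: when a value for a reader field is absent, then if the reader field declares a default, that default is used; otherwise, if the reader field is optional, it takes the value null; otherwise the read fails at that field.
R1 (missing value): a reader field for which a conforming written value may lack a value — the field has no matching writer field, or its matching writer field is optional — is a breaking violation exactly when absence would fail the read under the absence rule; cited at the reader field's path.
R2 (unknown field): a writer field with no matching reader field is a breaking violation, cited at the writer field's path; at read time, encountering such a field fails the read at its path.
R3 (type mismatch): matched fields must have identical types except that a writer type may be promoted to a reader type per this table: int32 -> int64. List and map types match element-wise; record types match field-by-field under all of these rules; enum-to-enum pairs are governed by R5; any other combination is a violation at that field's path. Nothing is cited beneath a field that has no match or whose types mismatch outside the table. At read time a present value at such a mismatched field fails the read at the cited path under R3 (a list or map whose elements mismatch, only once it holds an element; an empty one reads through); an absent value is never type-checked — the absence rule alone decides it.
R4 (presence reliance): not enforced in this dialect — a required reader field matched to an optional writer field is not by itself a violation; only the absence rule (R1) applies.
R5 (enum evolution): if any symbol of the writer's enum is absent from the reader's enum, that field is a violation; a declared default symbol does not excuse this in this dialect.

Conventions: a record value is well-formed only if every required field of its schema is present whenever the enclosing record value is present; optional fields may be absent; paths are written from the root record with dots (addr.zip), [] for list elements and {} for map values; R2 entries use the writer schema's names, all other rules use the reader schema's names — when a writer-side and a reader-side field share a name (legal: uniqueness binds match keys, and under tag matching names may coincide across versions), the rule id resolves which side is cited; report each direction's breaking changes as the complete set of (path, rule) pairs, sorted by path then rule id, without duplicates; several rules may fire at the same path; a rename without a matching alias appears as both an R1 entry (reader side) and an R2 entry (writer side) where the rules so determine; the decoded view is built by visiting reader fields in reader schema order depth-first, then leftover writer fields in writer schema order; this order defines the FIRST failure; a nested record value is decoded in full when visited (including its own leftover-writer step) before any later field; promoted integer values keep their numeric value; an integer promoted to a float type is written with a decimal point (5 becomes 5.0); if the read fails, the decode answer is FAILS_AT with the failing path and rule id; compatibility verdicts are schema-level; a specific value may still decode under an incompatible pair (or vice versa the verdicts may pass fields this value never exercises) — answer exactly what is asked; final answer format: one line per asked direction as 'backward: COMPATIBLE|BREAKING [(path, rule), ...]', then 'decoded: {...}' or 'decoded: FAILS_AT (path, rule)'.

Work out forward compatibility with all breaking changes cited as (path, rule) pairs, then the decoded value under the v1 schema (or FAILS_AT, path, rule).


forward: COMPATIBLE []; decoded: {"status": "RED", "tags": {}, "version": 100, "latitude": 10.0, "score": -2.5, "notes": "kappa"}

in User below, arrows point writer -> reader
forward pass over User, reader schema v1, writer schema v2:
  status <- tier (Role -> Role, writer optional)
  tags <- scores (map<string, bool> -> map<string, bool>, writer required)
  version <- version (int32 -> int32, writer required)
  latitude <- latitude (float64 -> float64, writer required)
  score <- score (float32 -> float32, writer required)
  notes <- title (string -> string, writer required)
  nothing fires on User: forward is COMPATIBLE
migrating the User value to v1:
  status := "RED" (from writer tier)
  tags := {} (from writer scores)
  version := 100
  latitude := 10.0
  score := -2.5
  notes := "kappa" (from writer title)
  => decoded: {"status": "RED", "tags": {}, "version": 100, "latitude": 10.0, "score": -2.5, "notes": "kappa"}
remaining User differences; none change what is asked:
  renamed field status to tier in record User (alias status declared on the renamed field) -> fires no rule on User, leaving the asked answer as it is
  renamed field notes to title in record User (alias notes declared on the renamed field) -> fires no rule on User, leaving the asked answer as it is
  renamed field tags to scores in record User (alias tags declared on the renamed field) -> fires no rule on User, leaving the asked answer as it is


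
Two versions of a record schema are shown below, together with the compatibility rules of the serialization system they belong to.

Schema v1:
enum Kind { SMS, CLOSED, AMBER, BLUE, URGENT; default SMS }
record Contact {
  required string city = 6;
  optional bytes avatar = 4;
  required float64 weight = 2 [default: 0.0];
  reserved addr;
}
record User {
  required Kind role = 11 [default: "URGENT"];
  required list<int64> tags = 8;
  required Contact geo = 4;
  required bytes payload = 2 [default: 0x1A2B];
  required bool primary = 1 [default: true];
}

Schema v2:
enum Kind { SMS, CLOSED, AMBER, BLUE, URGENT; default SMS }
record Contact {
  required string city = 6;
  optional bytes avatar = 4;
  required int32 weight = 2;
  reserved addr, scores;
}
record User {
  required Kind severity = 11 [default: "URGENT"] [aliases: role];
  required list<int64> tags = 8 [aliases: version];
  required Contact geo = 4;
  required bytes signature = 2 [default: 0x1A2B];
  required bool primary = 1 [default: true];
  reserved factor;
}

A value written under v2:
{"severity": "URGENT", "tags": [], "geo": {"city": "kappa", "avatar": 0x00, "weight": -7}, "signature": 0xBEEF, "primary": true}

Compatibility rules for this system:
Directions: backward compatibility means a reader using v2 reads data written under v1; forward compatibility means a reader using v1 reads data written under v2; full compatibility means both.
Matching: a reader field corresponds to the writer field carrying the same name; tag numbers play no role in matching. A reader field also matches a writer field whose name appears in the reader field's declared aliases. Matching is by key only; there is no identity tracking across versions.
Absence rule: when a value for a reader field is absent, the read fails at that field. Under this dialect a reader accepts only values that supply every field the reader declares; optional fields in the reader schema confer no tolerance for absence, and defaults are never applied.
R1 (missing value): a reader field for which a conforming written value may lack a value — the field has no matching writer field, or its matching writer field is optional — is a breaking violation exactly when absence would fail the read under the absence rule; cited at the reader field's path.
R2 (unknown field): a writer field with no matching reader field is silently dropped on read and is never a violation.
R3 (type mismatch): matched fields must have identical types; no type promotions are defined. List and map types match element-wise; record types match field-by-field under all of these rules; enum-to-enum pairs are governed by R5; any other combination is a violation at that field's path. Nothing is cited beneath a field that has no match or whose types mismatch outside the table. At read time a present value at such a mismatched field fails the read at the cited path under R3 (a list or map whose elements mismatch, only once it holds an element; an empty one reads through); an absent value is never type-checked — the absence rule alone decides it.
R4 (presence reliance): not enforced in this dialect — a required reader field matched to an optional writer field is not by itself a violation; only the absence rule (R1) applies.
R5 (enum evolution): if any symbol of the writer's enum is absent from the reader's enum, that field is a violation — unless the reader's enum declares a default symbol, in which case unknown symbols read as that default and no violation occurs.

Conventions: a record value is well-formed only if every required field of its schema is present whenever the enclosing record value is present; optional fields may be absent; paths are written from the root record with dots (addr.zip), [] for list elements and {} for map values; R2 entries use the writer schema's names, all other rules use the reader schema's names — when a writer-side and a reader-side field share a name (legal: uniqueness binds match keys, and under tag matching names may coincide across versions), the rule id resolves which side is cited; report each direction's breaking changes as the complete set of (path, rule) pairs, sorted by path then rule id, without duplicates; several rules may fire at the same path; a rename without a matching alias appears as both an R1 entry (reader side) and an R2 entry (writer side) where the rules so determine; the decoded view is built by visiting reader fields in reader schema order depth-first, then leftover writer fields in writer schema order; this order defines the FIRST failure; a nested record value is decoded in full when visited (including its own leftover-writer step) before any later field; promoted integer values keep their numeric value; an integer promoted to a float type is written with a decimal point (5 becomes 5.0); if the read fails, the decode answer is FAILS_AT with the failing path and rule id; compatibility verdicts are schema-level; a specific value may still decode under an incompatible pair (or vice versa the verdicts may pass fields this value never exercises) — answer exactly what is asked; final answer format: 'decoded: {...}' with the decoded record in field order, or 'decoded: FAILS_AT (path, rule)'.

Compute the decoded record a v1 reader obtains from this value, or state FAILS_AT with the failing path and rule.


arrows below run writer -> reader for User
migrating the User value to v1:
  read fails at role under R1 (no fill)
  => FAILS_AT (role, R1)
checking off the User differences that do not matter here:
  field weight in record Contact: type float64 changed to int32 (its default is dropped) -> a verdict-level change on User — the shown value reads the same
  renamed field payload to signature in record User -> a verdict-level change on User — the shown value reads the same

decoded: FAILS_AT (role, R1)


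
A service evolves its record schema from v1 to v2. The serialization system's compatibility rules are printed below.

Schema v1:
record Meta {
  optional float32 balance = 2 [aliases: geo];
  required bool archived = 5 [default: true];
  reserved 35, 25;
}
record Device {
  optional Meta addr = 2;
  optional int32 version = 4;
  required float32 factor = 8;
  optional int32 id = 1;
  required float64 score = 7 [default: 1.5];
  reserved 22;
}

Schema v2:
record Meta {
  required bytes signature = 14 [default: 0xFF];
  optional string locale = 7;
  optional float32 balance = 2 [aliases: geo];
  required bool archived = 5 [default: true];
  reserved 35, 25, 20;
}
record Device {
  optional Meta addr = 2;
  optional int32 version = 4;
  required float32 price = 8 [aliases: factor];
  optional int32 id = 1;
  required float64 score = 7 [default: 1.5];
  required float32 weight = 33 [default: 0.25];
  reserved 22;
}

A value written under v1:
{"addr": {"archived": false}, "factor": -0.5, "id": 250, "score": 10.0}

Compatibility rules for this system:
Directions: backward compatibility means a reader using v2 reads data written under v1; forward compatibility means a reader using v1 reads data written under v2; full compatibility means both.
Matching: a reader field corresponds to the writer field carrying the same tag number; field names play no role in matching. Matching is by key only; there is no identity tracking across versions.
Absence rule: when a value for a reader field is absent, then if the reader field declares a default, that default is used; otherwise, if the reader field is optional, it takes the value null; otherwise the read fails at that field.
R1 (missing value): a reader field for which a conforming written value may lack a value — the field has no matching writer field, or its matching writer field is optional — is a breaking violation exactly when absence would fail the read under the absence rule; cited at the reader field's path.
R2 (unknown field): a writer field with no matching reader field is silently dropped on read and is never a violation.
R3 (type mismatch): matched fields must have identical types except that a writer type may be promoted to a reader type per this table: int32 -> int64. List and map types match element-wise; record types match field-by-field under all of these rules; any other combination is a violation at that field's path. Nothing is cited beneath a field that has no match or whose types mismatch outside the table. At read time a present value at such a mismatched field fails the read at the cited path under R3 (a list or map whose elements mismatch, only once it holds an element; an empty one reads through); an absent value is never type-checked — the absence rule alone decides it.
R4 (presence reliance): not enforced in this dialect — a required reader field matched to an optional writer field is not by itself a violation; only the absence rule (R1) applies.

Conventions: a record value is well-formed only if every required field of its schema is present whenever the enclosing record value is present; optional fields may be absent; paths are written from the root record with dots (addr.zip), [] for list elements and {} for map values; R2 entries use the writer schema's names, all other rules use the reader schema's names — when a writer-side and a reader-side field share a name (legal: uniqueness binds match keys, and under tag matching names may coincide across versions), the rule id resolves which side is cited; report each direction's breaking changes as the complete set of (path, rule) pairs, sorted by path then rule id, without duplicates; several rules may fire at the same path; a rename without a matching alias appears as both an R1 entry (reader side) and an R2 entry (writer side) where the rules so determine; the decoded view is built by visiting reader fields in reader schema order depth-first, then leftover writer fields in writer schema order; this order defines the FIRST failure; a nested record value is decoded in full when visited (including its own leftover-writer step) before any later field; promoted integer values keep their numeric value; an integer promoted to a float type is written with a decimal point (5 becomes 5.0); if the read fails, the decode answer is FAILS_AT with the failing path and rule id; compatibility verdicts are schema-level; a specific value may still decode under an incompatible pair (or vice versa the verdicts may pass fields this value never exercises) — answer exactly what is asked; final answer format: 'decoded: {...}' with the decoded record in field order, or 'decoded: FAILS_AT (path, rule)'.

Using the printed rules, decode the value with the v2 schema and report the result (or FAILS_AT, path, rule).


decoded: {"addr": {"signature": 0xFF, "locale": null, "balance": null, "archived": false}, "version": null, "price": -0.5, "id": 250, "score": 10.0, "weight": 0.25}

each type pair in Device: writer, then reader
decoding the Device value with the v2 reader:
  addr.signature := 0xFF (no value, default fills)
  addr.locale := null (not supplied -> null)
  addr.balance := null (not supplied -> null)
  addr.archived := false
  version := null (not supplied -> null)
  price := -0.5 (from writer factor)
  id := 250
  score := 10.0
  weight := 0.25 (no value, default fills)
  => decoded: {"addr": {"signature": 0xFF, "locale": null, "balance": null, "archived": false}, "version": null, "price": -0.5, "id": 250, "score": 10.0, "weight": 0.25}


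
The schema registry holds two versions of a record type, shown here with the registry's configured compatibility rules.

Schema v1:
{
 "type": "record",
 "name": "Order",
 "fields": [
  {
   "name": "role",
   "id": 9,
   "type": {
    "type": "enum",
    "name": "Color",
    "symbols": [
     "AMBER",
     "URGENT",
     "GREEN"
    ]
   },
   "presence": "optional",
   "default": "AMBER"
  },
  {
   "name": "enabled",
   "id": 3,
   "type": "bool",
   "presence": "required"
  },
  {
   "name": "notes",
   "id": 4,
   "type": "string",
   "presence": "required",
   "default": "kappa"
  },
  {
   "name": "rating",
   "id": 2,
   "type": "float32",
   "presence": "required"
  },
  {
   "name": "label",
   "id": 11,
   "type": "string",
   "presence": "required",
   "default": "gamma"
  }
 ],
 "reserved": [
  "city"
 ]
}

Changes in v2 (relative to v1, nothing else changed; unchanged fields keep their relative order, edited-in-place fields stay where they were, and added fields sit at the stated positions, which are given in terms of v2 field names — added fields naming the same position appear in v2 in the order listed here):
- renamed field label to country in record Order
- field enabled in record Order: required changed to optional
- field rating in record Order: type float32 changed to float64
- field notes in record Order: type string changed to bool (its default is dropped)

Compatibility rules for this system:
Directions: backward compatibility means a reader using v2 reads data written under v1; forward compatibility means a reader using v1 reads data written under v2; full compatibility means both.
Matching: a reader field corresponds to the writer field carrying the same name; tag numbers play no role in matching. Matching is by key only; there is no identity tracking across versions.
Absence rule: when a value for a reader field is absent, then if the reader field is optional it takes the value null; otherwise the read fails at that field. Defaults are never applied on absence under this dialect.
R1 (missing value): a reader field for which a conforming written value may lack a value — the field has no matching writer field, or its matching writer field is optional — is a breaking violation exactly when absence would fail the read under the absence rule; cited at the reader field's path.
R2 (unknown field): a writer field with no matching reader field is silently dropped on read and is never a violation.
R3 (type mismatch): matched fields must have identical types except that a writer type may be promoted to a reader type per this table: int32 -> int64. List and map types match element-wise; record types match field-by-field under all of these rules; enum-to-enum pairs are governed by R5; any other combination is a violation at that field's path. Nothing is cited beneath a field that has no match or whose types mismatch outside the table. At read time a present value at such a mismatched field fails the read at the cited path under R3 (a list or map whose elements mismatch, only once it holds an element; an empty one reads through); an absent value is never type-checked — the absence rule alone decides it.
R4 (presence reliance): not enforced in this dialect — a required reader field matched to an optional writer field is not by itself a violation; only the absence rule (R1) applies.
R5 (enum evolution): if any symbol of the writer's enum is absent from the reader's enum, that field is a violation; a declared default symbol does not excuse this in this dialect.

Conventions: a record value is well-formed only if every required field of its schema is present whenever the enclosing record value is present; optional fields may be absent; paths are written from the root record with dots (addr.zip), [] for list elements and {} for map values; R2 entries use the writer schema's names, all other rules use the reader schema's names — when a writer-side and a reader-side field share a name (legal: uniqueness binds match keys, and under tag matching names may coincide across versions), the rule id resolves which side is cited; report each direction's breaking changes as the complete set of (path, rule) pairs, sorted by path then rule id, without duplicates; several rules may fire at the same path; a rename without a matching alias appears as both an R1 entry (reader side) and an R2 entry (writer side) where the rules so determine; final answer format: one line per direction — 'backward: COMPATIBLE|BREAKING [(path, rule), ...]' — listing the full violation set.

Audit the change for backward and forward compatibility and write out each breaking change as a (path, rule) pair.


arrows below run writer -> reader for Order
backward on Order — v2 reading data written by v1:
  Color -> Color, writer optional: role aligns to role
  bool -> bool, writer required: enabled aligns to enabled
  string -> bool, writer required: notes aligns to notes
  float32 -> float64, writer required: rating aligns to rating
  country has no writer counterpart
  writer label: unknown to reader
  R1 fires at country
  R3 fires at notes
  R3 fires at rating
  => backward verdict for Order: BREAKING, 3 violation(s)
forward on Order — v1 reading data written by v2:
  Color -> Color, writer optional: role aligns to role
  bool -> bool, writer optional: enabled aligns to enabled
  bool -> string, writer required: notes aligns to notes
  float64 -> float32, writer required: rating aligns to rating
  label has no writer counterpart
  writer country: unknown to reader
  R1 fires at enabled
  R1 fires at label
  R3 fires at notes
  R3 fires at rating
  => forward verdict for Order: BREAKING, 4 violation(s)

backward: BREAKING [(country, R1), (notes, R3), (rating, R3)]; forward: BREAKING [(enabled, R1), (label, R1), (notes, R3), (rating, R3)]


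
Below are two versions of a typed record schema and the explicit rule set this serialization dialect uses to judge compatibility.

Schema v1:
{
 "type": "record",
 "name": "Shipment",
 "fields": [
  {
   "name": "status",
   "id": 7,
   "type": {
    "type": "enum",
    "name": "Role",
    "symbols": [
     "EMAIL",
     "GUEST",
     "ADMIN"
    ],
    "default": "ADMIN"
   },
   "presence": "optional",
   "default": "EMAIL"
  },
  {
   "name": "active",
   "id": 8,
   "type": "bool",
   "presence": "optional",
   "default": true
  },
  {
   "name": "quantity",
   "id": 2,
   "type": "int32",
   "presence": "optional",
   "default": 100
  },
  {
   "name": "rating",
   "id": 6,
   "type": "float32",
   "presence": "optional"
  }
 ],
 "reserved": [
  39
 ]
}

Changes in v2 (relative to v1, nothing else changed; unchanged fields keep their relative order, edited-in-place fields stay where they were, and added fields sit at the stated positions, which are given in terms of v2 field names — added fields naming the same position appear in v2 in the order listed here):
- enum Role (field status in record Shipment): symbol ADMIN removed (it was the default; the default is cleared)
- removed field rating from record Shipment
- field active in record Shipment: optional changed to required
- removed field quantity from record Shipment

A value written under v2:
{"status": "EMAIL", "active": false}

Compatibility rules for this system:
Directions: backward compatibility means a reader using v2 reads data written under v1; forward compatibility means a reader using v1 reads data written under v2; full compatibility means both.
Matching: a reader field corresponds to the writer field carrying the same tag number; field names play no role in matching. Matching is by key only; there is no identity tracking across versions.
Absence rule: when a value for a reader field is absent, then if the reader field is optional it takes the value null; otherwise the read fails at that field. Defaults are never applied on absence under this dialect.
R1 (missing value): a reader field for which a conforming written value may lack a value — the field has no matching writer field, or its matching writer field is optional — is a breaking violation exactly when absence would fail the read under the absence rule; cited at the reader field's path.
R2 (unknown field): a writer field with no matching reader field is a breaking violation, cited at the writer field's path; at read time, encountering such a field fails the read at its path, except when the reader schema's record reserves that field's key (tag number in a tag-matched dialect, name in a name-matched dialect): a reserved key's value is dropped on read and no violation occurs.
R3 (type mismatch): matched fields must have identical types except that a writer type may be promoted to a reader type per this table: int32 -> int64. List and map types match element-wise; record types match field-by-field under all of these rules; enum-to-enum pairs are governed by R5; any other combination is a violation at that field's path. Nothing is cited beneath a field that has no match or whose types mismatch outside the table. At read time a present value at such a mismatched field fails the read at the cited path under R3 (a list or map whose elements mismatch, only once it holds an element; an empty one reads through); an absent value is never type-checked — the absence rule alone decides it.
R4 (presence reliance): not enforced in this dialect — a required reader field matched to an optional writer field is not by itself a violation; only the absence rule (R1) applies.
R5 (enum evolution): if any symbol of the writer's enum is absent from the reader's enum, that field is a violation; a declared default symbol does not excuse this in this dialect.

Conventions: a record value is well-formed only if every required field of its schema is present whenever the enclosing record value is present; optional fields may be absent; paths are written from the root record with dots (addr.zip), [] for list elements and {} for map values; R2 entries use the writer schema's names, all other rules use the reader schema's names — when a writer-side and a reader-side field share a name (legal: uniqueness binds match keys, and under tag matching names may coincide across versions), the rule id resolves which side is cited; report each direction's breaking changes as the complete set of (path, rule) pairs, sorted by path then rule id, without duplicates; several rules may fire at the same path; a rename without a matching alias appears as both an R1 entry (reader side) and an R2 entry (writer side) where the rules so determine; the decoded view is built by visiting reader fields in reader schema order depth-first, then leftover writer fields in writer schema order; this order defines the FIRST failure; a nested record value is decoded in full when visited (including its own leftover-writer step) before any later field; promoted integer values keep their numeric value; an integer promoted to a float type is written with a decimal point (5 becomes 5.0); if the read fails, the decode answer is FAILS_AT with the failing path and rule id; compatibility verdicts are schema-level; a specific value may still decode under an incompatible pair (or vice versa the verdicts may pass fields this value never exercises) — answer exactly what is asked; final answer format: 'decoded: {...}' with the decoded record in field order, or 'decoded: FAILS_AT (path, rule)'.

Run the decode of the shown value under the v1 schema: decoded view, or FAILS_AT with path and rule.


arrows below run writer -> reader for Shipment
decode (reader v1):
  status := "EMAIL"
  active := false
  quantity := null (not supplied -> null)
  rating := null (not supplied -> null)
  => decoded: {"status": "EMAIL", "active": false, "quantity": null, "rating": null}
the rest of the Shipment diff is inert for this question:
  enum Role (field status in record Shipment): symbol ADMIN removed (it was the default; the default is cleared) -> schema-level compatibility only; this Shipment value's decode is unchanged
  removed field rating from record Shipment -> schema-level compatibility only; this Shipment value's decode is unchanged
  field active in record Shipment: optional changed to required -> schema-level compatibility only; this Shipment value's decode is unchanged
  removed field quantity from record Shipment -> schema-level compatibility only; this Shipment value's decode is unchanged

decoded: {"status": "EMAIL", "active": false, "quantity": null, "rating": null}


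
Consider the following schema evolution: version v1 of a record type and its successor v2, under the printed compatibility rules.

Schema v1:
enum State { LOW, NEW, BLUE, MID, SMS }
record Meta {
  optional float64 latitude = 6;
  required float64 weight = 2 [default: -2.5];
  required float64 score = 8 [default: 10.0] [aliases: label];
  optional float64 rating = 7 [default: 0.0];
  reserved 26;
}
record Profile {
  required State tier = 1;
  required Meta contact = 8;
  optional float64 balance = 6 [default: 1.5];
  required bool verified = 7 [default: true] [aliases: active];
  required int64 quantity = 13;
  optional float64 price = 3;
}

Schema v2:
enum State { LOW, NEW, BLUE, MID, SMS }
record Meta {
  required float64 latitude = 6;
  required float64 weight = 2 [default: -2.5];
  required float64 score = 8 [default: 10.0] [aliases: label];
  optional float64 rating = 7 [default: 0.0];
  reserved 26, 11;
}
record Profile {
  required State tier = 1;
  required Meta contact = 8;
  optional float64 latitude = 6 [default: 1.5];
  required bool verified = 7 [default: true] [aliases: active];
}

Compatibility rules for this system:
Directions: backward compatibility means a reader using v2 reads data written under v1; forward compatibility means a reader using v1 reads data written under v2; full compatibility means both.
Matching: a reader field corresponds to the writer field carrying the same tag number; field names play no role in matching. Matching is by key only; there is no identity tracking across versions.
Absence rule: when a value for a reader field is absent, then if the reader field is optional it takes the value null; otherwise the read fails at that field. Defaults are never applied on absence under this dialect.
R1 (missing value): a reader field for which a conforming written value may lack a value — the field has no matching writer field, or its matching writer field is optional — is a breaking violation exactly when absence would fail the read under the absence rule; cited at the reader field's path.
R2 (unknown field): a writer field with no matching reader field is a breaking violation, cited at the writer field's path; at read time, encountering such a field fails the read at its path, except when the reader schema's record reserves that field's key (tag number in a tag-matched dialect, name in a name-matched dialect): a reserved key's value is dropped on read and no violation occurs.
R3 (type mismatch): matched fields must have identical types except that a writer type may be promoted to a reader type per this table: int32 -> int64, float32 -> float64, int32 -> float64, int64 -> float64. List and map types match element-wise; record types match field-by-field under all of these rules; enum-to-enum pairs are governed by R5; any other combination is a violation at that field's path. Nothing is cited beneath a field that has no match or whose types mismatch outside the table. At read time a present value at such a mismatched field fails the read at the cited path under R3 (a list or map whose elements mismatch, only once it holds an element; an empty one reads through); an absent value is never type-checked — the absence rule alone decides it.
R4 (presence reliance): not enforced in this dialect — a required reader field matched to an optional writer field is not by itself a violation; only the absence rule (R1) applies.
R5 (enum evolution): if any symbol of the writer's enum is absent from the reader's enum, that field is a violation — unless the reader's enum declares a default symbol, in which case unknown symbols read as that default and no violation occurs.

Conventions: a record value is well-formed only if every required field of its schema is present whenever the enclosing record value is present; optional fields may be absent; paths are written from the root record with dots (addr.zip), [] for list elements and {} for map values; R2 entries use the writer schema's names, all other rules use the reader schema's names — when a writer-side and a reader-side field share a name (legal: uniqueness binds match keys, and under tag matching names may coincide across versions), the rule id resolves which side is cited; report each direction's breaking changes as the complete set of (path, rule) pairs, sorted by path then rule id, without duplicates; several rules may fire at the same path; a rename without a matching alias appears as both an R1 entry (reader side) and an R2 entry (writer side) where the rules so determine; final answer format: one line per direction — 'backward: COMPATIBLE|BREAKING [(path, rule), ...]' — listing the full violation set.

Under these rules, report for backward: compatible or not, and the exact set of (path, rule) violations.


backward: BREAKING [(contact.latitude, R1), (price, R2), (quantity, R2)]

the writer's type comes first in each Profile pair
backward for Profile (reader v2, writer v1):
  tier: State -> State, writer required; from tier
  contact: Meta -> Meta, writer required; from contact
  latitude: float64 -> float64, writer optional; from balance
  verified: bool -> bool, writer required; from verified
  writer field quantity has no reader counterpart
  writer field price has no reader counterpart
  contact.latitude: float64 -> float64, writer optional; from contact.latitude
  contact.weight: float64 -> float64, writer required; from contact.weight
  contact.score: float64 -> float64, writer required; from contact.score
  contact.rating: float64 -> float64, writer optional; from contact.rating
  rule R1 violated at contact.latitude
  rule R2 violated at price
  rule R2 violated at quantity
  => 3 violation(s): backward is BREAKING for Profile
remaining Profile differences; none change what is asked:
  renamed field balance to latitude in record Profile -> triggers nothing under Profile's printed rules — same verdict


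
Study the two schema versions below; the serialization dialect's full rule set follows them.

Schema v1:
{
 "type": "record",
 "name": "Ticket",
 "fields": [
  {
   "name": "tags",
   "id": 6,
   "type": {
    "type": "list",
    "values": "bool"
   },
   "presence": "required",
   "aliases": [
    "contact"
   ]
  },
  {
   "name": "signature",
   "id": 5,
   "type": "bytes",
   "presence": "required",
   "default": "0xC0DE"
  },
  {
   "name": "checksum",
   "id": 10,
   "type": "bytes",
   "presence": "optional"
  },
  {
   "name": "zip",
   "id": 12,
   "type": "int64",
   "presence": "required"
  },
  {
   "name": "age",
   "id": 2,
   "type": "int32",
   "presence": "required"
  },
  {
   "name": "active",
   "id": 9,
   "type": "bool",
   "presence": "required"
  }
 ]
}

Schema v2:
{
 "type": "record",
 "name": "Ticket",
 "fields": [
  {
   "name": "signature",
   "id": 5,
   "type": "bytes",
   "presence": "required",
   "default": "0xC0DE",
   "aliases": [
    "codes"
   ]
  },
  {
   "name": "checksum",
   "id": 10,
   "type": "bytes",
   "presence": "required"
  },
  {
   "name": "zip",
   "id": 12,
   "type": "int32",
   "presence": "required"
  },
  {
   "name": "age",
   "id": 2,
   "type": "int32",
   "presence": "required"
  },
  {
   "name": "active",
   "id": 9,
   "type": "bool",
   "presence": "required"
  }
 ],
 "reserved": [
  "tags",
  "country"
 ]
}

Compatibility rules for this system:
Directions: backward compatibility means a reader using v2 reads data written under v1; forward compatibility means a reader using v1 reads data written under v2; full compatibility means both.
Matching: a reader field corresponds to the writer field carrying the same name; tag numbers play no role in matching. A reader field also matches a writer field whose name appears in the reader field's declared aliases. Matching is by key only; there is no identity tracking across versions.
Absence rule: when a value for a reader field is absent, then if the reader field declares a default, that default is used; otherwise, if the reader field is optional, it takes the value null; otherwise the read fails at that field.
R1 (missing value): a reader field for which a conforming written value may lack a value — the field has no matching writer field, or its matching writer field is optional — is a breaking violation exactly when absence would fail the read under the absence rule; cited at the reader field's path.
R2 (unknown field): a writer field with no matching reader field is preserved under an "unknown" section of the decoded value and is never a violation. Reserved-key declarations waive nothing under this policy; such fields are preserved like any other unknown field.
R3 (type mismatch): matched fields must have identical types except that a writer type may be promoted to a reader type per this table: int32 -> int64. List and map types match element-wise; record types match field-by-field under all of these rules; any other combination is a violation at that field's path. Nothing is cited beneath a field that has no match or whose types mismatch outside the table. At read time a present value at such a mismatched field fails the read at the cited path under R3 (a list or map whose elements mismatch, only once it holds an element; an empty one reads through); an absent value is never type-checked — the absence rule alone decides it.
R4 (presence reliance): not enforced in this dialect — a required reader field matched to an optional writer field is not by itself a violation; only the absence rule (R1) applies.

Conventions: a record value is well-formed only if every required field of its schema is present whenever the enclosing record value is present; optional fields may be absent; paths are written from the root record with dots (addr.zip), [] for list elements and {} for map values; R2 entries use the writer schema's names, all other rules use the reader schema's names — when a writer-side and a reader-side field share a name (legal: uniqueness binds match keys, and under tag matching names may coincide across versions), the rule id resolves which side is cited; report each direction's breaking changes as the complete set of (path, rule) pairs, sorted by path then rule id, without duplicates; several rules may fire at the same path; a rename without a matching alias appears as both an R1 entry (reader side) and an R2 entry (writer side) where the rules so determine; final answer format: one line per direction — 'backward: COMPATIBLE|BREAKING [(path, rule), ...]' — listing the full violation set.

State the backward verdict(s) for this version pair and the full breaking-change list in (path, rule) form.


backward: BREAKING [(checksum, R1), (zip, R3)]

the writer's type comes first in each Ticket pair
backward on Ticket — v2 reading data written by v1:
  writer required, bytes -> bytes: reader signature maps from writer signature
  writer optional, bytes -> bytes: reader checksum maps from writer checksum
  writer required, int64 -> int32: reader zip maps from writer zip
  writer required, int32 -> int32: reader age maps from writer age
  writer required, bool -> bool: reader active maps from writer active
  writer field tags has no reader counterpart
  rule R1 violated at checksum
  rule R3 violated at zip
  => 2 violation(s): backward is BREAKING for Ticket
remaining Ticket differences; none change what is asked:
  removed field tags from record Ticket (its key "tags" joins the reserved list) -> fires only in the forward direction of Ticket, which is not asked here
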